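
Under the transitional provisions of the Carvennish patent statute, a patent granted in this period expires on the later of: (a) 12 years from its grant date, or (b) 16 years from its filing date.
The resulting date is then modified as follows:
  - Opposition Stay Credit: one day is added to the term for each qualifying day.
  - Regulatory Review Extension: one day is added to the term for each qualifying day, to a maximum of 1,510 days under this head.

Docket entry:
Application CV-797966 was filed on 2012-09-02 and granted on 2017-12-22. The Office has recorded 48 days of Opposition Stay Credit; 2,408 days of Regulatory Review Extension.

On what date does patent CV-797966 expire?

(a) grant + 12 years → 22 December 2029.
(b) filing + 16 years → 2 September 2028.
Later of the two: 22 December 2029.
Opposition Stay Credit: +48 days → 8 February 2030.
Regulatory Review Extension: 2408 days claimed exceeds the 1510-day cap, so +1510 days → 29 March 2034.

March 29, 2034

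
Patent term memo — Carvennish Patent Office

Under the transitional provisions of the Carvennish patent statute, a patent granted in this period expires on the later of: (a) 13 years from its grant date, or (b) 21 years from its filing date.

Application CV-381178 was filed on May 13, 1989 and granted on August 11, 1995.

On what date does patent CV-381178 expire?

(a) grant + 13 years → 11 August 2008.
(b) filing + 21 years → 13 May 2010.
Later of the two: 13 May 2010.

2010-05-13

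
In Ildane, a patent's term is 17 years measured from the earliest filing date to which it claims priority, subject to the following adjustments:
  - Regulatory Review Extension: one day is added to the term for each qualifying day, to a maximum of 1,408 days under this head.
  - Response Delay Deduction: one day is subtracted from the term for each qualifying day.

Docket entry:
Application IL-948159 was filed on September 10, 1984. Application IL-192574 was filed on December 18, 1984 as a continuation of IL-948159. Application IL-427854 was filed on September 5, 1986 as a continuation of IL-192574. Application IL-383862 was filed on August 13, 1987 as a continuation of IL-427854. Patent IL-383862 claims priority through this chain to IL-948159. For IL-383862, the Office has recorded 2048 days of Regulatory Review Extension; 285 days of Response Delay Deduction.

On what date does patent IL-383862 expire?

Earliest priority filing: 10 September 1984.
Base term: 10 September 1984 + 17 years → 10 September 2001.
Regulatory Review Extension: 2048 days claimed exceeds the 1408-day cap, so +1408 days → 19 July 2005.
Response Delay Deduction: −285 days → 7 October 2004.

2004-10-07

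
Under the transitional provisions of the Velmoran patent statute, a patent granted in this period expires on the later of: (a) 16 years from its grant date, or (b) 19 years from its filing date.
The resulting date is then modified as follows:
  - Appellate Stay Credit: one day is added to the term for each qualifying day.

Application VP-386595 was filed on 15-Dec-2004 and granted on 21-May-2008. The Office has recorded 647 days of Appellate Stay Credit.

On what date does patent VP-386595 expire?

(a) grant + 16 years → 21 May 2024.
(b) filing + 19 years → 15 December 2023.
Later of the two: 21 May 2024.
Appellate Stay Credit: +647 days → 27 February 2026.

2026-02-27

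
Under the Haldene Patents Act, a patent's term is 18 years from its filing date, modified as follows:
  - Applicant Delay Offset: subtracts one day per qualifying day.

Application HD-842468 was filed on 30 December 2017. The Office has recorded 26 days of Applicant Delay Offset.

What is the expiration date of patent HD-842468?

2035-12-04

Base term: filing date + 18 years → 30 December 2035.
Applicant Delay Offset: −26 days → 4 December 2035.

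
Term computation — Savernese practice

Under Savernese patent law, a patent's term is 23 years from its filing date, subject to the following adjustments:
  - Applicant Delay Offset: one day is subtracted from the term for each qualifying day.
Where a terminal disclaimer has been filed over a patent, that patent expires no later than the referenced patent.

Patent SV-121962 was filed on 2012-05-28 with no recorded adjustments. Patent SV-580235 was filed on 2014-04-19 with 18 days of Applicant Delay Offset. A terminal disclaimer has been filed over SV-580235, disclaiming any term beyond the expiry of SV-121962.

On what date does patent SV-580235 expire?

May 28, 2035

Natural term of SV-580235:
  Base: filing + 23 years → 19 April 2037.
  Applicant Delay Offset: −18 days → 1 April 2037.
Expiry of referenced patent SV-121962:
  Base: filing + 23 years → 28 May 2035.
Terminal disclaimer: SV-580235 expires on the earlier of 1 April 2037 and 28 May 2035.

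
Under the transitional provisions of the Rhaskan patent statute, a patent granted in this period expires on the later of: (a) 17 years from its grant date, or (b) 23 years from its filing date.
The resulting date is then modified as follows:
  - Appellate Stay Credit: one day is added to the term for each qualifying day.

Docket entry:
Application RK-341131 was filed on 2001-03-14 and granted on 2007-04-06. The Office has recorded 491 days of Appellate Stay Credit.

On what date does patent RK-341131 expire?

(a) grant + 17 years → 6 April 2024.
(b) filing + 23 years → 14 March 2024.
Later of the two: 6 April 2024.
Appellate Stay Credit: +491 days → 10 August 2025.

August 10, 2025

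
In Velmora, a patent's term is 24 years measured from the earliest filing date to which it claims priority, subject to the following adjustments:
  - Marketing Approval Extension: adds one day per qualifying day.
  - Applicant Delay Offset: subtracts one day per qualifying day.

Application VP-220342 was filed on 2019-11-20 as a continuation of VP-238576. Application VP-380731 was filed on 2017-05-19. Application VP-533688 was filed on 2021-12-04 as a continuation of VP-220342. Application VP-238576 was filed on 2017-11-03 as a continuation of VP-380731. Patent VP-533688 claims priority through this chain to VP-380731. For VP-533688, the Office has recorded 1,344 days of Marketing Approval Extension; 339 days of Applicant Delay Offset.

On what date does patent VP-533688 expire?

Earliest priority filing: 19 May 2017.
Base term: 19 May 2017 + 24 years → 19 May 2041.
Marketing Approval Extension: +1344 days → 22 January 2045.
Applicant Delay Offset: −339 days → 18 February 2044.

February 18, 2044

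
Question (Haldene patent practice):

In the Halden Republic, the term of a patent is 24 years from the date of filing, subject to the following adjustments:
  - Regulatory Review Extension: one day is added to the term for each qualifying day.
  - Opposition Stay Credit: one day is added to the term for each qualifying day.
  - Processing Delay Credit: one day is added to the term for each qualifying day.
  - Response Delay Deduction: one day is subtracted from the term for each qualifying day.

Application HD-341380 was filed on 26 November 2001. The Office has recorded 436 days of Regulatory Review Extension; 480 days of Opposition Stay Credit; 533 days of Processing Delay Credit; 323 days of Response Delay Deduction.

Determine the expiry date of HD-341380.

December 26, 2028

Base term: filing date + 24 years → 26 November 2025.
Regulatory Review Extension: +436 days → 5 February 2027.
Opposition Stay Credit: +480 days → 30 May 2028.
Processing Delay Credit: +533 days → 14 November 2029.
Response Delay Deduction: −323 days → 26 December 2028.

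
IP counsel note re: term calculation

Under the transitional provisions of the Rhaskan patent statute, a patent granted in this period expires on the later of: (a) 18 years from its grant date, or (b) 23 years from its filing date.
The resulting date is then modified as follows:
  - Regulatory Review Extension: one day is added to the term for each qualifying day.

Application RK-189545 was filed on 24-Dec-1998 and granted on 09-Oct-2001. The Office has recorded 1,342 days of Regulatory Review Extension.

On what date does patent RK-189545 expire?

(a) grant + 18 years → 9 October 2019.
(b) filing + 23 years → 24 December 2021.
Later of the two: 24 December 2021.
Regulatory Review Extension: +1342 days → 27 August 2025.

August 27, 2025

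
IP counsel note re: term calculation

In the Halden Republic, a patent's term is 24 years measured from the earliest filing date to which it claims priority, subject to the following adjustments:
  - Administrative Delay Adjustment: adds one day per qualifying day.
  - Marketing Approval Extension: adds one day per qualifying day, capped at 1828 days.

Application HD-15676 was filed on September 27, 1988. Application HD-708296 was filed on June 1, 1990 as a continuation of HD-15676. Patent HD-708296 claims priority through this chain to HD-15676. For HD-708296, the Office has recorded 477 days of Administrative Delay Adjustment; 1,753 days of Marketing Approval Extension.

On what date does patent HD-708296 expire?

November 5, 2018

Earliest priority filing: 27 September 1988.
Base term: 27 September 1988 + 24 years → 27 September 2012.
Administrative Delay Adjustment: +477 days → 17 January 2014.
Marketing Approval Extension: 1753 days (within the 1828-day cap) → +1753 days → 5 November 2018.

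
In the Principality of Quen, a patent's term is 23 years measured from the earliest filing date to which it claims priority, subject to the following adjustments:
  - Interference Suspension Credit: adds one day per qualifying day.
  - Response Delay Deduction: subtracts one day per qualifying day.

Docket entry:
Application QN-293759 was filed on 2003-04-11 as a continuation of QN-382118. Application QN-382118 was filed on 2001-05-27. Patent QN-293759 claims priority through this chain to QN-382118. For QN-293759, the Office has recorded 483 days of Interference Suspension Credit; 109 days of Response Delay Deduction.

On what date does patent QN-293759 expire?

June 5, 2025

Earliest priority filing: 27 May 2001.
Base term: 27 May 2001 + 23 years → 27 May 2024.
Interference Suspension Credit: +483 days → 22 September 2025.
Response Delay Deduction: −109 days → 5 June 2025.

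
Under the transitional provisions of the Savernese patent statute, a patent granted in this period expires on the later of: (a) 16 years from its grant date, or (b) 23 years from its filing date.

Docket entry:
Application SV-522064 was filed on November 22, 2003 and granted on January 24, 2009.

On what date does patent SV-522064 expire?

(a) grant + 16 years → 24 January 2025.
(b) filing + 23 years → 22 November 2026.
Later of the two: 22 November 2026.

2026-11-22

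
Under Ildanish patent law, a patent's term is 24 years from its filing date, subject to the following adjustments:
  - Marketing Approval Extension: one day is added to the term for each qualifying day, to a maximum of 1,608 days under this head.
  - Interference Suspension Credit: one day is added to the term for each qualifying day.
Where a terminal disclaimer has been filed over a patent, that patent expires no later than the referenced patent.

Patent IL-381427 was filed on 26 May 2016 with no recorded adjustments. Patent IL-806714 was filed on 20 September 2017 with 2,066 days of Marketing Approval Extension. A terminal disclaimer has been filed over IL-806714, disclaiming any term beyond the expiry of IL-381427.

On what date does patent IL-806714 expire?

Natural term of IL-806714:
  Base: filing + 24 years → 20 September 2041.
  Marketing Approval Extension: 2066 days claimed exceeds the 1608-day cap, so +1608 days → 14 February 2046.
Expiry of referenced patent IL-381427:
  Base: filing + 24 years → 26 May 2040.
Terminal disclaimer: IL-806714 expires on the earlier of 14 February 2046 and 26 May 2040.

May 26, 2040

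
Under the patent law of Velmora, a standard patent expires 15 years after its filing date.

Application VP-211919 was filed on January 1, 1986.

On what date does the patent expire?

Filing date + 15 years → 1 January 2001.

January 1, 2001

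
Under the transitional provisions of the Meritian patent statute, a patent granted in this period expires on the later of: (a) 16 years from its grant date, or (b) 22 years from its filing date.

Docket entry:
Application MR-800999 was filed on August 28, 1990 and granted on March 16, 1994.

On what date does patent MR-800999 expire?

(a) grant + 16 years → 16 March 2010.
(b) filing + 22 years → 28 August 2012.
Later of the two: 28 August 2012.

2012-08-28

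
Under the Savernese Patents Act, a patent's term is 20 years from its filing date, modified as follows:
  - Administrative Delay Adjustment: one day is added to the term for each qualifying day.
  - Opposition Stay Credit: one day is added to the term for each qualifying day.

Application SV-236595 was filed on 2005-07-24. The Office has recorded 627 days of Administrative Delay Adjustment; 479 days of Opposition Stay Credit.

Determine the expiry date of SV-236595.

2028-08-03

Base term: filing date + 20 years → 24 July 2025.
Administrative Delay Adjustment: +627 days → 12 April 2027.
Opposition Stay Credit: +479 days → 3 August 2028.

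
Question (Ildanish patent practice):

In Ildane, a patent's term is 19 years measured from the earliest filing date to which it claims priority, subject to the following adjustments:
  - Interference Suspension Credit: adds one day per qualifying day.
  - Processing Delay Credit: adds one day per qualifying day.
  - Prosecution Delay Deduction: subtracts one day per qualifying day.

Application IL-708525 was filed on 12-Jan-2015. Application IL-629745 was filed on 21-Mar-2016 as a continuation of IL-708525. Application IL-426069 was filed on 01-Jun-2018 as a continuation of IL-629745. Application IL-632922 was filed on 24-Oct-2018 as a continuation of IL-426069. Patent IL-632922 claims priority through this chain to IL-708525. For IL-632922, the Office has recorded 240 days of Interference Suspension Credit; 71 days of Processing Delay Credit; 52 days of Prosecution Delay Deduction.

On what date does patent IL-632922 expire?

Earliest priority filing: 12 January 2015.
Base term: 12 January 2015 + 19 years → 12 January 2034.
Interference Suspension Credit: +240 days → 9 September 2034.
Processing Delay Credit: +71 days → 19 November 2034.
Prosecution Delay Deduction: −52 days → 28 September 2034.

2034-09-28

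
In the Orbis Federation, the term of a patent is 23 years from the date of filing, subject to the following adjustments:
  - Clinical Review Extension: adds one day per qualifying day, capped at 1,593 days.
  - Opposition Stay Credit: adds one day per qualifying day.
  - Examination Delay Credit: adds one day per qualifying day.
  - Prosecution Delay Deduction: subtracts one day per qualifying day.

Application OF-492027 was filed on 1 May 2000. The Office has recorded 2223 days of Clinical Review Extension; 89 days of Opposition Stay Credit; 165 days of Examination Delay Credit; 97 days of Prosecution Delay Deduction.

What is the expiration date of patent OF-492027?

February 14, 2028

Base term: filing date + 23 years → 1 May 2023.
Clinical Review Extension: 2223 days claimed exceeds the 1593-day cap, so +1593 days → 10 September 2027.
Opposition Stay Credit: +89 days → 8 December 2027.
Examination Delay Credit: +165 days → 21 May 2028.
Prosecution Delay Deduction: −97 days → 14 February 2028.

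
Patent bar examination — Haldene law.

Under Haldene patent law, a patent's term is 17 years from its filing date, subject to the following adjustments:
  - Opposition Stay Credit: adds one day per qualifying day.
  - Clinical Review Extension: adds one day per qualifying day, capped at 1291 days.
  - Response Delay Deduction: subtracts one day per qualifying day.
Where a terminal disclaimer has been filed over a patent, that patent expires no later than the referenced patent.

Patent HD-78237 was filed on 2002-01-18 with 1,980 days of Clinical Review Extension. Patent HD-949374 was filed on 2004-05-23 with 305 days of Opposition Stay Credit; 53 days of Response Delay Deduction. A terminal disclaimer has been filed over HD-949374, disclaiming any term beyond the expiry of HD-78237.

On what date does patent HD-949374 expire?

Natural term of HD-949374:
  Base: filing + 17 years → 23 May 2021.
  Opposition Stay Credit: +305 days → 24 March 2022.
  Response Delay Deduction: −53 days → 30 January 2022.
Expiry of referenced patent HD-78237:
  Base: filing + 17 years → 18 January 2019.
  Clinical Review Extension: 1980 days claimed exceeds the 1291-day cap, so +1291 days → 1 August 2022.
Terminal disclaimer: HD-949374 expires on the earlier of 30 January 2022 and 1 August 2022.

2022-01-30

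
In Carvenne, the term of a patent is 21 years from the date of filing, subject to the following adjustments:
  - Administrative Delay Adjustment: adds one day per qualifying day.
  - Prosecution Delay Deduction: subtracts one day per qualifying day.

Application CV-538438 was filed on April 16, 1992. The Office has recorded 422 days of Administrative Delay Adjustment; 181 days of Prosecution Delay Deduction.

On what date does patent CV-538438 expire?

December 13, 2013

Base term: filing date + 21 years → 16 April 2013.
Administrative Delay Adjustment: +422 days → 12 June 2014.
Prosecution Delay Deduction: −181 days → 13 December 2013.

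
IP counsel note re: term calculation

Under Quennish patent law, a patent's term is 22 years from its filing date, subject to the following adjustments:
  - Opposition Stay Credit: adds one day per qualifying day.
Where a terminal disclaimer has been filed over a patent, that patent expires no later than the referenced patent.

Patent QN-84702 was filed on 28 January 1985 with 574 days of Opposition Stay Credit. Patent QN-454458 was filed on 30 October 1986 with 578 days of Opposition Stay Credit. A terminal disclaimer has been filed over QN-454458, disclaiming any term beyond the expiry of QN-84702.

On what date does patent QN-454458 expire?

Natural term of QN-454458:
  Base: filing + 22 years → 30 October 2008.
  Opposition Stay Credit: +578 days → 31 May 2010.
Expiry of referenced patent QN-84702:
  Base: filing + 22 years → 28 January 2007.
  Opposition Stay Credit: +574 days → 24 August 2008.
Terminal disclaimer: QN-454458 expires on the earlier of 31 May 2010 and 24 August 2008.

2008-08-24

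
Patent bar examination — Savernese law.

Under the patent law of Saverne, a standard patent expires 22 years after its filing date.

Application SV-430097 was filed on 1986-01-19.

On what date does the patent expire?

Filing date + 22 years → 19 January 2008.

2008-01-19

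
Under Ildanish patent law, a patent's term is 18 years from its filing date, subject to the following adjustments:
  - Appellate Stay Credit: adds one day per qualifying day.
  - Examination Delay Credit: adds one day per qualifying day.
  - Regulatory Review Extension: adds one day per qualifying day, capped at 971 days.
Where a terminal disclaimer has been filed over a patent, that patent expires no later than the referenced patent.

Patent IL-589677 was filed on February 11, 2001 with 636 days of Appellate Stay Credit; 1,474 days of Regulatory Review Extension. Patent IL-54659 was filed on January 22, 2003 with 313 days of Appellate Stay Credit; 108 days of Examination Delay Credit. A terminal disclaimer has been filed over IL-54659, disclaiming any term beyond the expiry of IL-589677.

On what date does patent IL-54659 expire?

Natural term of IL-54659:
  Base: filing + 18 years → 22 January 2021.
  Appellate Stay Credit: +313 days → 1 December 2021.
  Examination Delay Credit: +108 days → 19 March 2022.
Expiry of referenced patent IL-589677:
  Base: filing + 18 years → 11 February 2019.
  Appellate Stay Credit: +636 days → 8 November 2020.
  Regulatory Review Extension: 1474 days claimed exceeds the 971-day cap, so +971 days → 7 July 2023.
Terminal disclaimer: IL-54659 expires on the earlier of 19 March 2022 and 7 July 2023.

2022-03-19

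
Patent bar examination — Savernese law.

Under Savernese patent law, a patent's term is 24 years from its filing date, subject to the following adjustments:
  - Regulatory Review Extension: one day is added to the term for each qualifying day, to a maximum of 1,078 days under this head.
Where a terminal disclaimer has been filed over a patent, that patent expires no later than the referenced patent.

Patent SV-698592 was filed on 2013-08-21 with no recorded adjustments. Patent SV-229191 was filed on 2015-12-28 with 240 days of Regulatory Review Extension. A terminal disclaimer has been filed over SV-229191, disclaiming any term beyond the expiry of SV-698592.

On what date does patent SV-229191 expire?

August 21, 2037

Natural term of SV-229191:
  Base: filing + 24 years → 28 December 2039.
  Regulatory Review Extension: 240 days (within the 1078-day cap) → +240 days → 24 August 2040.
Expiry of referenced patent SV-698592:
  Base: filing + 24 years → 21 August 2037.
Terminal disclaimer: SV-229191 expires on the earlier of 24 August 2040 and 21 August 2037.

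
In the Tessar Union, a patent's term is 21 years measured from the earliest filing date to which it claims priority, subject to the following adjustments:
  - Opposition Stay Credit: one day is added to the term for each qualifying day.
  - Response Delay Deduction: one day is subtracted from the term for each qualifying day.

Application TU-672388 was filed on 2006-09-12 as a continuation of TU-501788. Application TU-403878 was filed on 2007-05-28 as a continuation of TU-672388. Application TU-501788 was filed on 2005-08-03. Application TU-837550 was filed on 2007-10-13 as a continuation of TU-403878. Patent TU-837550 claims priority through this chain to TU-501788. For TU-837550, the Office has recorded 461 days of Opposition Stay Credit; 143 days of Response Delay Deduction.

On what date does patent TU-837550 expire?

Earliest priority filing: 3 August 2005.
Base term: 3 August 2005 + 21 years → 3 August 2026.
Opposition Stay Credit: +461 days → 7 November 2027.
Response Delay Deduction: −143 days → 17 June 2027.

2027-06-17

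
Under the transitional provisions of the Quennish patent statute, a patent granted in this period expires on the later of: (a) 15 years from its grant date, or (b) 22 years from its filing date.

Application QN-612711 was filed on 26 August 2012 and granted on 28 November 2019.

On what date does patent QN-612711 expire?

November 28, 2034

(a) grant + 15 years → 28 November 2034.
(b) filing + 22 years → 26 August 2034.
Later of the two: 28 November 2034.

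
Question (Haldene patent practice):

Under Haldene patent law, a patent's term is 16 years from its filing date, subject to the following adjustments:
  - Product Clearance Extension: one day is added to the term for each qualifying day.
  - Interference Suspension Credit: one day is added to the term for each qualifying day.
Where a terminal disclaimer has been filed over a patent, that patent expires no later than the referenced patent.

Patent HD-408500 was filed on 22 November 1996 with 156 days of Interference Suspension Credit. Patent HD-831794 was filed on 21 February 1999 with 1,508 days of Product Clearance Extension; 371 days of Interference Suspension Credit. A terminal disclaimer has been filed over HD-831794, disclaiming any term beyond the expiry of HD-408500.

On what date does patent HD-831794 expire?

2013-04-27

Natural term of HD-831794:
  Base: filing + 16 years → 21 February 2015.
  Product Clearance Extension: +1508 days → 9 April 2019.
  Interference Suspension Credit: +371 days → 14 April 2020.
Expiry of referenced patent HD-408500:
  Base: filing + 16 years → 22 November 2012.
  Interference Suspension Credit: +156 days → 27 April 2013.
Terminal disclaimer: HD-831794 expires on the earlier of 14 April 2020 and 27 April 2013.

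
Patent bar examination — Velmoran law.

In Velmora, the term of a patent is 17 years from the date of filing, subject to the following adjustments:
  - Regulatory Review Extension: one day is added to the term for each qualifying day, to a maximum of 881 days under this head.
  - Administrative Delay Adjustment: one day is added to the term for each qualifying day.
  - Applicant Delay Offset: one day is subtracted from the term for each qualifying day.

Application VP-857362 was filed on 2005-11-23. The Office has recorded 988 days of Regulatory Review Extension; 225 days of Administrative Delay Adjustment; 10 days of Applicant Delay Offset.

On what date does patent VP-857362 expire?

2025-11-23

Base term: filing date + 17 years → 23 November 2022.
Regulatory Review Extension: 988 days claimed exceeds the 881-day cap, so +881 days → 22 April 2025.
Administrative Delay Adjustment: +225 days → 3 December 2025.
Applicant Delay Offset: −10 days → 23 November 2025.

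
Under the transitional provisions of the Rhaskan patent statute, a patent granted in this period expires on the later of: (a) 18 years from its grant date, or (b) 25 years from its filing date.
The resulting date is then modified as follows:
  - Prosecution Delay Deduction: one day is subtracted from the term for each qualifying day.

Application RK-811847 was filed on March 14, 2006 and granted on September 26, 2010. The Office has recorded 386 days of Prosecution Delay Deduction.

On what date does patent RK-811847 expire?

(a) grant + 18 years → 26 September 2028.
(b) filing + 25 years → 14 March 2031.
Later of the two: 14 March 2031.
Prosecution Delay Deduction: −386 days → 21 February 2030.

February 21, 2030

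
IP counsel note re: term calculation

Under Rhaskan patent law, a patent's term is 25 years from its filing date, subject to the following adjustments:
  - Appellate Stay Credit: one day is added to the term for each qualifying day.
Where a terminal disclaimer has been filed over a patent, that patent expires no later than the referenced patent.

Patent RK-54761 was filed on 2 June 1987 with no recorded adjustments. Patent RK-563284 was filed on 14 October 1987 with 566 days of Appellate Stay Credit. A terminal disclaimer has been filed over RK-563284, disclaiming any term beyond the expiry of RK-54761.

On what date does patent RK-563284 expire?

Natural term of RK-563284:
  Base: filing + 25 years → 14 October 2012.
  Appellate Stay Credit: +566 days → 3 May 2014.
Expiry of referenced patent RK-54761:
  Base: filing + 25 years → 2 June 2012.
Terminal disclaimer: RK-563284 expires on the earlier of 3 May 2014 and 2 June 2012.

June 2, 2012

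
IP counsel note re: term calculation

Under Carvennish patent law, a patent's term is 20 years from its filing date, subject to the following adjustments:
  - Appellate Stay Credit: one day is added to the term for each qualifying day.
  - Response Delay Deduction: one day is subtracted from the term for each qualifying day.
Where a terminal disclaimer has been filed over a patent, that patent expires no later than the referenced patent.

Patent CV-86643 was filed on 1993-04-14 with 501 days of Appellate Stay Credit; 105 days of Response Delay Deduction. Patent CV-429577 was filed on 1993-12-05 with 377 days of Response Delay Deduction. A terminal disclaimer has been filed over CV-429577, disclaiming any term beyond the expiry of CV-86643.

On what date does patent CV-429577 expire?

Natural term of CV-429577:
  Base: filing + 20 years → 5 December 2013.
  Response Delay Deduction: −377 days → 23 November 2012.
Expiry of referenced patent CV-86643:
  Base: filing + 20 years → 14 April 2013.
  Appellate Stay Credit: +501 days → 28 August 2014.
  Response Delay Deduction: −105 days → 15 May 2014.
Terminal disclaimer: CV-429577 expires on the earlier of 23 November 2012 and 15 May 2014.

November 23, 2012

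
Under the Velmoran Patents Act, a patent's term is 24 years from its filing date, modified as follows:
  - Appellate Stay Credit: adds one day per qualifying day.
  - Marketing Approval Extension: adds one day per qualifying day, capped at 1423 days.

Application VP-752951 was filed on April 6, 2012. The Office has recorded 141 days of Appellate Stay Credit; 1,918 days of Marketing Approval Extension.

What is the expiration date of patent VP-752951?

2040-07-18

Base term: filing date + 24 years → 6 April 2036.
Appellate Stay Credit: +141 days → 25 August 2036.
Marketing Approval Extension: 1918 days claimed exceeds the 1423-day cap, so +1423 days → 18 July 2040.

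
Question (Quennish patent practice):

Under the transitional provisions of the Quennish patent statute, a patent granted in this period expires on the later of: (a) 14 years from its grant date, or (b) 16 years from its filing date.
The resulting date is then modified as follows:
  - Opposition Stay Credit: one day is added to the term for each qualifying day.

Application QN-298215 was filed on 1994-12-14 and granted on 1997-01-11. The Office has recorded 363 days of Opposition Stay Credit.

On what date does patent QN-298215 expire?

(a) grant + 14 years → 11 January 2011.
(b) filing + 16 years → 14 December 2010.
Later of the two: 11 January 2011.
Opposition Stay Credit: +363 days → 9 January 2012.

January 9, 2012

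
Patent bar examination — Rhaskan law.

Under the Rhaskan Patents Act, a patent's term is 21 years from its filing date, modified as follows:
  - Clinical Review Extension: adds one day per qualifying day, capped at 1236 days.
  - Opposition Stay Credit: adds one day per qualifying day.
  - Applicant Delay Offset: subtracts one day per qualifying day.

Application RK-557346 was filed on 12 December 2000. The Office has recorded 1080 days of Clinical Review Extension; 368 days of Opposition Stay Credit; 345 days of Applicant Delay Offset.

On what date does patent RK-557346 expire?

Base term: filing date + 21 years → 12 December 2021.
Clinical Review Extension: 1080 days (within the 1236-day cap) → +1080 days → 26 November 2024.
Opposition Stay Credit: +368 days → 29 November 2025.
Applicant Delay Offset: −345 days → 19 December 2024.

2024-12-19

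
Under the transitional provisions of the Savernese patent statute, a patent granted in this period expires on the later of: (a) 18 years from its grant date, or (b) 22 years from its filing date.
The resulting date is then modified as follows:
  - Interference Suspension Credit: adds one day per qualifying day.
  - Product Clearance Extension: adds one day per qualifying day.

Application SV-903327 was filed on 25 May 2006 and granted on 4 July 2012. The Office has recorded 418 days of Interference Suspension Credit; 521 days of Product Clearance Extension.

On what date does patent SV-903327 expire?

January 28, 2033

(a) grant + 18 years → 4 July 2030.
(b) filing + 22 years → 25 May 2028.
Later of the two: 4 July 2030.
Interference Suspension Credit: +418 days → 26 August 2031.
Product Clearance Extension: +521 days → 28 January 2033.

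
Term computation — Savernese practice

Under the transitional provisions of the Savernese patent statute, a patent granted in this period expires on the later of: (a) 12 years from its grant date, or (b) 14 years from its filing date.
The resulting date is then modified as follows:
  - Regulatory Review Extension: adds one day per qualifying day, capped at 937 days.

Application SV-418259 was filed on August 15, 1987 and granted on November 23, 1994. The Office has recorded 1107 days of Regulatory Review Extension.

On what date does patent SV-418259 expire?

(a) grant + 12 years → 23 November 2006.
(b) filing + 14 years → 15 August 2001.
Later of the two: 23 November 2006.
Regulatory Review Extension: 1107 days claimed exceeds the 937-day cap, so +937 days → 17 June 2009.

2009-06-17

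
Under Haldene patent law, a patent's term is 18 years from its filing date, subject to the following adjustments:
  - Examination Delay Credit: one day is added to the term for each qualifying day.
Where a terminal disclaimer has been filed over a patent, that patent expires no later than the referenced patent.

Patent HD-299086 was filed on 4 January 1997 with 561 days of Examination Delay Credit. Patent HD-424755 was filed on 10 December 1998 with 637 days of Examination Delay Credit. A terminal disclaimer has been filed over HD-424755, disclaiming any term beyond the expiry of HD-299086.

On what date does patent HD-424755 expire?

Natural term of HD-424755:
  Base: filing + 18 years → 10 December 2016.
  Examination Delay Credit: +637 days → 8 September 2018.
Expiry of referenced patent HD-299086:
  Base: filing + 18 years → 4 January 2015.
  Examination Delay Credit: +561 days → 18 July 2016.
Terminal disclaimer: HD-424755 expires on the earlier of 8 September 2018 and 18 July 2016.

July 18, 2016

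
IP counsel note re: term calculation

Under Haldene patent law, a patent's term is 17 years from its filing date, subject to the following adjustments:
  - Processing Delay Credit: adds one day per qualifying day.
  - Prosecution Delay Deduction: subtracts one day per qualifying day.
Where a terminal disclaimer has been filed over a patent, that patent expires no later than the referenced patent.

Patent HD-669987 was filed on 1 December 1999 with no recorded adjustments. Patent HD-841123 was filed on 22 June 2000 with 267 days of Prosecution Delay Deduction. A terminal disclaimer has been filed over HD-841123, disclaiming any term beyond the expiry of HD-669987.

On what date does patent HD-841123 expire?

Natural term of HD-841123:
  Base: filing + 17 years → 22 June 2017.
  Prosecution Delay Deduction: −267 days → 28 September 2016.
Expiry of referenced patent HD-669987:
  Base: filing + 17 years → 1 December 2016.
Terminal disclaimer: HD-841123 expires on the earlier of 28 September 2016 and 1 December 2016.

September 28, 2016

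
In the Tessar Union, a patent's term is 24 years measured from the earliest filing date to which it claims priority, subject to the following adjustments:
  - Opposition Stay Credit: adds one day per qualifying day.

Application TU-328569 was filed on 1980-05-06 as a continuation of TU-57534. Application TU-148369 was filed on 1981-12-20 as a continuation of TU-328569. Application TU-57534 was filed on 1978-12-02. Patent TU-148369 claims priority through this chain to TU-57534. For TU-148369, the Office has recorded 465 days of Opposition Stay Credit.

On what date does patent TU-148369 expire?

2004-03-11

Earliest priority filing: 2 December 1978.
Base term: 2 December 1978 + 24 years → 2 December 2002.
Opposition Stay Credit: +465 days → 11 March 2004.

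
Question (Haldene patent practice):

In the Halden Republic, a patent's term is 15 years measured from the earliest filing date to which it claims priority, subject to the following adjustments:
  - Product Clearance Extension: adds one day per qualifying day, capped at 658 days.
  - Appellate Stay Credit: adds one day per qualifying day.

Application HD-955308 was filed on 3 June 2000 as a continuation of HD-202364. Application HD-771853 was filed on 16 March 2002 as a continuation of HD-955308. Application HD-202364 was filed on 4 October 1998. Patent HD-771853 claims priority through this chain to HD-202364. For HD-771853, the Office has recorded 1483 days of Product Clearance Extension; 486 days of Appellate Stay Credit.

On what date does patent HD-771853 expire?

Earliest priority filing: 4 October 1998.
Base term: 4 October 1998 + 15 years → 4 October 2013.
Product Clearance Extension: 1483 days claimed exceeds the 658-day cap, so +658 days → 24 July 2015.
Appellate Stay Credit: +486 days → 21 November 2016.

2016-11-21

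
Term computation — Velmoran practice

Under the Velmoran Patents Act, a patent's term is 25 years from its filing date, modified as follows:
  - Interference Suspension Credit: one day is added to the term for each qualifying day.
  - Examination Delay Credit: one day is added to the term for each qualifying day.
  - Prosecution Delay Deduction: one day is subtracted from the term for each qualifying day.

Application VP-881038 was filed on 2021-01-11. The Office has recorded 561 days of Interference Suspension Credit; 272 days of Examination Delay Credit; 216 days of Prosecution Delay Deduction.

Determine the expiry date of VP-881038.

2047-09-20

Base term: filing date + 25 years → 11 January 2046.
Interference Suspension Credit: +561 days → 26 July 2047.
Examination Delay Credit: +272 days → 23 April 2048.
Prosecution Delay Deduction: −216 days → 20 September 2047.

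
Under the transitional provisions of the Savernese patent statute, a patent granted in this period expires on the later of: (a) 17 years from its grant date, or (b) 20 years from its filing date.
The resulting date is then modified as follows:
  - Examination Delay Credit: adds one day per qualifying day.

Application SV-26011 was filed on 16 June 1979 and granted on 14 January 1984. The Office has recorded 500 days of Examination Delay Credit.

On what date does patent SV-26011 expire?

(a) grant + 17 years → 14 January 2001.
(b) filing + 20 years → 16 June 1999.
Later of the two: 14 January 2001.
Examination Delay Credit: +500 days → 29 May 2002.

May 29, 2002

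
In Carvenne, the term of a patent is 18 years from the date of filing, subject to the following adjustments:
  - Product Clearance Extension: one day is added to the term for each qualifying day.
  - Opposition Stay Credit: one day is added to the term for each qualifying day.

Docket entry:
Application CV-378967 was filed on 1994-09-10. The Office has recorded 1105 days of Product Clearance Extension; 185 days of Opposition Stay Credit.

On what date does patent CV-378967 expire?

2016-03-23

Base term: filing date + 18 years → 10 September 2012.
Product Clearance Extension: +1105 days → 20 September 2015.
Opposition Stay Credit: +185 days → 23 March 2016.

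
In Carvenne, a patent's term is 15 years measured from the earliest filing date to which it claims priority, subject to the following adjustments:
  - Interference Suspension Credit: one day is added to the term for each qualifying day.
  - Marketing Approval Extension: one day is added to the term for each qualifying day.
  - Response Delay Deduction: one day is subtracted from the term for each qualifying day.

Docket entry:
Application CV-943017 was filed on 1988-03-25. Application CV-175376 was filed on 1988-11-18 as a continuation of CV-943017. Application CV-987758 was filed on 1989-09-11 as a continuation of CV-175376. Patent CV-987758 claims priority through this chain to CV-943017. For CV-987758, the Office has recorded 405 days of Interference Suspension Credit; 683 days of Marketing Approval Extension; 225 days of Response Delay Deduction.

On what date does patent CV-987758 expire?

Earliest priority filing: 25 March 1988.
Base term: 25 March 1988 + 15 years → 25 March 2003.
Interference Suspension Credit: +405 days → 3 May 2004.
Marketing Approval Extension: +683 days → 17 March 2006.
Response Delay Deduction: −225 days → 4 August 2005.

August 4, 2005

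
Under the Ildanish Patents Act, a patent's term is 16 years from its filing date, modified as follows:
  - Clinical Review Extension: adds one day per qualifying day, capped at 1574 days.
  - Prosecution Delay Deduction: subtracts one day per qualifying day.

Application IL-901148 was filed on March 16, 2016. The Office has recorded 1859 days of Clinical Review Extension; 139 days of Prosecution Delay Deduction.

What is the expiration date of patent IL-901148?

February 19, 2036

Base term: filing date + 16 years → 16 March 2032.
Clinical Review Extension: 1859 days claimed exceeds the 1574-day cap, so +1574 days → 7 July 2036.
Prosecution Delay Deduction: −139 days → 19 February 2036.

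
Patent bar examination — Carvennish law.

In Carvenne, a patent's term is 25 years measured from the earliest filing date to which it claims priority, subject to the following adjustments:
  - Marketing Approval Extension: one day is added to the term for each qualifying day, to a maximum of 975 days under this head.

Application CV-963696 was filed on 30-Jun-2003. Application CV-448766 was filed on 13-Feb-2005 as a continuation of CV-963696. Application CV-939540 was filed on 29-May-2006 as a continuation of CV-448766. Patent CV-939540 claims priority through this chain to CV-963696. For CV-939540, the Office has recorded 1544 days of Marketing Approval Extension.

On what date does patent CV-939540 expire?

Earliest priority filing: 30 June 2003.
Base term: 30 June 2003 + 25 years → 30 June 2028.
Marketing Approval Extension: 1544 days claimed exceeds the 975-day cap, so +975 days → 2 March 2031.

2031-03-02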